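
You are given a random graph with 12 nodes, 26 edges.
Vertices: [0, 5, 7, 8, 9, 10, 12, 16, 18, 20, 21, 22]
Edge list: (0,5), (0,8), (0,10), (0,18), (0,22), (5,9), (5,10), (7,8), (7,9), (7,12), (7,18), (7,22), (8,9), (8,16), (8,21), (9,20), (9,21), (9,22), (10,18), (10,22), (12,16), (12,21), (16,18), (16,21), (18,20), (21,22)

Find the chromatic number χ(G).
χ(G) = 3

Clique number ω(G) = 3 (lower bound: χ ≥ ω).
The clique on [0, 10, 18] has size 3, forcing χ ≥ 3, and the coloring below uses 3 colors, so χ(G) = 3.
A valid 3-coloring: color 1: [0, 9, 16]; color 2: [7, 10, 20, 21]; color 3: [5, 8, 12, 18, 22].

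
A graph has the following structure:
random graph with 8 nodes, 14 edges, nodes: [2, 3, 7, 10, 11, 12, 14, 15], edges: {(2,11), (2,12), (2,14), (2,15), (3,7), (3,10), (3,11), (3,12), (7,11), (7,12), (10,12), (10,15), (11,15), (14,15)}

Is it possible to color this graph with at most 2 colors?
No, G is not 2-colorable

The clique on vertices [3, 10, 12] has size 3 > 2, so it alone needs 3 colors.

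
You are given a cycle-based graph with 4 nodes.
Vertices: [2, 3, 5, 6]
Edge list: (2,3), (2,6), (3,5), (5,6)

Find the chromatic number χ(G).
Clique number ω(G) = 2 (lower bound: χ ≥ ω).
The graph is bipartite (no odd cycle), so 2 colors suffice: χ(G) = 2.
A valid 2-coloring: color 1: [3, 6]; color 2: [2, 5].

χ(G) = 2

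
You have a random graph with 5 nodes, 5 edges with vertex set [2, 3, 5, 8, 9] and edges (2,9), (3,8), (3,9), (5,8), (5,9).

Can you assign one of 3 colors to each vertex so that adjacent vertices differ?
Yes, G is 3-colorable

A valid 3-coloring: color 1: [8, 9]; color 2: [2, 3, 5].
(χ(G) = 2 ≤ 3.)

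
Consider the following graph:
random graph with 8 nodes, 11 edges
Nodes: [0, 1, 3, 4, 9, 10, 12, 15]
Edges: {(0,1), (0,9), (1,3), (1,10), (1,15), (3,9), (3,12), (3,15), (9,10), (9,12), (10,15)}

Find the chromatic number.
χ(G) = 3

Clique number ω(G) = 3 (lower bound: χ ≥ ω).
The clique on [1, 10, 15] has size 3, forcing χ ≥ 3, and the coloring below uses 3 colors, so χ(G) = 3.
A valid 3-coloring: color 1: [1, 4, 9]; color 2: [0, 3, 10]; color 3: [12, 15].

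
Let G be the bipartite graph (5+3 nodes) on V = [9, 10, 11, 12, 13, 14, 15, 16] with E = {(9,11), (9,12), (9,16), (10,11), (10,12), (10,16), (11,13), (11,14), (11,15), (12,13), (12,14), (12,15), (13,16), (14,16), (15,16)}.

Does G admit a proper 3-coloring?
A valid 3-coloring: color 1: [11, 12, 16]; color 2: [9, 10, 13, 14, 15].
(χ(G) = 2 ≤ 3.)

Yes, G is 3-colorable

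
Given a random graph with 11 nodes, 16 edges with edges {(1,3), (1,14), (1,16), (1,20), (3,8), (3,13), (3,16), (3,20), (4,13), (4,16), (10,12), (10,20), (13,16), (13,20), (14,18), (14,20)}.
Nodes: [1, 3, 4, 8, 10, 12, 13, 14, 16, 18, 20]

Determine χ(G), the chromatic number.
χ(G) = 3

Clique number ω(G) = 3 (lower bound: χ ≥ ω).
The clique on [1, 3, 16] has size 3, forcing χ ≥ 3, and the coloring below uses 3 colors, so χ(G) = 3.
A valid 3-coloring: color 1: [3, 4, 10, 14]; color 2: [8, 12, 16, 18, 20]; color 3: [1, 13].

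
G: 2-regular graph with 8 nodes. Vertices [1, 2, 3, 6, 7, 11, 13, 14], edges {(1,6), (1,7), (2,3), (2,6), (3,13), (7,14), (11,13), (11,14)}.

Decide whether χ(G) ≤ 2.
A valid 2-coloring: color 1: [1, 2, 13, 14]; color 2: [3, 6, 7, 11].
(χ(G) = 2 ≤ 2.)

Yes, G is 2-colorable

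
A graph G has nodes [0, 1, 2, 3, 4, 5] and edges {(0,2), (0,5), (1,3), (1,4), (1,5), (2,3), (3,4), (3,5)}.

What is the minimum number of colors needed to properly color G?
χ(G) = 3

Clique number ω(G) = 3 (lower bound: χ ≥ ω).
The clique on [1, 3, 4] has size 3, forcing χ ≥ 3, and the coloring below uses 3 colors, so χ(G) = 3.
A valid 3-coloring: color 1: [0, 3]; color 2: [1, 2]; color 3: [4, 5].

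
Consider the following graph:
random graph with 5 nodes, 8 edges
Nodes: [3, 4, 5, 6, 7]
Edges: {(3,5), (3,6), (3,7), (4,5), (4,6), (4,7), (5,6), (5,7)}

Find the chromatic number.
χ(G) = 3

Clique number ω(G) = 3 (lower bound: χ ≥ ω).
The clique on [3, 5, 6] has size 3, forcing χ ≥ 3, and the coloring below uses 3 colors, so χ(G) = 3.
A valid 3-coloring: color 1: [5]; color 2: [3, 4]; color 3: [6, 7].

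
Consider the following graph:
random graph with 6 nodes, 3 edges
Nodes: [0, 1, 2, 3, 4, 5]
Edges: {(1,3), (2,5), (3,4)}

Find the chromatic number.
Clique number ω(G) = 2 (lower bound: χ ≥ ω).
The graph is bipartite (no odd cycle), so 2 colors suffice: χ(G) = 2.
A valid 2-coloring: color 1: [0, 2, 3]; color 2: [1, 4, 5].

χ(G) = 2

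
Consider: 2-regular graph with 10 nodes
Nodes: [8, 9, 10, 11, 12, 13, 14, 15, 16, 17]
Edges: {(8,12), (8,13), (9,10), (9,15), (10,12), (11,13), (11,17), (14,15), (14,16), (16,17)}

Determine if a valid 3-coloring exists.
Yes, G is 3-colorable

A valid 3-coloring: color 1: [9, 12, 13, 14, 17]; color 2: [8, 10, 11, 15, 16].
(χ(G) = 2 ≤ 3.)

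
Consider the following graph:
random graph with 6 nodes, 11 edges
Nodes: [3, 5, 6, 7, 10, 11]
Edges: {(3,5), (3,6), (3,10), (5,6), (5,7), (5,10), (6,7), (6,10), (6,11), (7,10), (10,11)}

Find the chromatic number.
χ(G) = 4

Clique number ω(G) = 4 (lower bound: χ ≥ ω).
The clique on [3, 5, 6, 10] has size 4, forcing χ ≥ 4, and the coloring below uses 4 colors, so χ(G) = 4.
A valid 4-coloring: color 1: [10]; color 2: [6]; color 3: [5, 11]; color 4: [3, 7].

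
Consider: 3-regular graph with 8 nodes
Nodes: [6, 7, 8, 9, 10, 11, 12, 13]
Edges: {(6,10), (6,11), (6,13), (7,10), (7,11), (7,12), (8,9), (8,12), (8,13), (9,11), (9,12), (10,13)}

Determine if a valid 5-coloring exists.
A valid 5-coloring: color 1: [6, 7, 8]; color 2: [9, 13]; color 3: [10, 11, 12].
(χ(G) = 3 ≤ 5.)

Yes, G is 5-colorable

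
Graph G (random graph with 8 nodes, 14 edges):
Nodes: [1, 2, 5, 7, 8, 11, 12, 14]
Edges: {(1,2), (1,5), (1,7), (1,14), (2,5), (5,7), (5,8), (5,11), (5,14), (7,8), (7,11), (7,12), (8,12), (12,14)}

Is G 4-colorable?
Yes, G is 4-colorable

A valid 4-coloring: color 1: [5, 12]; color 2: [2, 7, 14]; color 3: [1, 8, 11].
(χ(G) = 3 ≤ 4.)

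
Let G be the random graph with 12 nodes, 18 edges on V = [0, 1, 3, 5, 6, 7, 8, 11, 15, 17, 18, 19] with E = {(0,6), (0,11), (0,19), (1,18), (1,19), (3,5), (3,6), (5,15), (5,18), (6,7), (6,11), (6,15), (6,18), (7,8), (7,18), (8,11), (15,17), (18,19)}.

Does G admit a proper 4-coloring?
Yes, G is 4-colorable

A valid 4-coloring: color 1: [1, 5, 6, 8, 17]; color 2: [0, 3, 15, 18]; color 3: [7, 11, 19].
(χ(G) = 3 ≤ 4.)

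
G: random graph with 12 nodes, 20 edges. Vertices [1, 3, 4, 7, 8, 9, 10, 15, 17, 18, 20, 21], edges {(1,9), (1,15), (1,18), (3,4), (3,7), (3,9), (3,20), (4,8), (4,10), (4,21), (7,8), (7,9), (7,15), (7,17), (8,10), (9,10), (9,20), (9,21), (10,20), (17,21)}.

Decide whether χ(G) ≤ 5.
A valid 5-coloring: color 1: [8, 9, 15, 17, 18]; color 2: [1, 4, 7, 20]; color 3: [3, 10, 21].
(χ(G) = 3 ≤ 5.)

Yes, G is 5-colorable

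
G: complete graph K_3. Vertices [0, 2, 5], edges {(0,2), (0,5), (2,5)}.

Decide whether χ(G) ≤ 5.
Yes, G is 5-colorable

A valid 5-coloring: color 1: [0]; color 2: [2]; color 3: [5].
(χ(G) = 3 ≤ 5.)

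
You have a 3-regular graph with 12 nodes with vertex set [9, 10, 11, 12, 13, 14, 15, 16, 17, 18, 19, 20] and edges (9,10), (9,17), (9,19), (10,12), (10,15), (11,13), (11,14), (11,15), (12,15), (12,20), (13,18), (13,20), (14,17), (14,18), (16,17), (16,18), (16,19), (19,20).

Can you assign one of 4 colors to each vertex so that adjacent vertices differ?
Yes, G is 4-colorable

A valid 4-coloring: color 1: [10, 11, 17, 18, 20]; color 2: [9, 12, 13, 14, 16]; color 3: [15, 19].
(χ(G) = 3 ≤ 4.)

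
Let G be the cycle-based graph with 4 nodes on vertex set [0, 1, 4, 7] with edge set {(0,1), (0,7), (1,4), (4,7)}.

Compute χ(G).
χ(G) = 2

Clique number ω(G) = 2 (lower bound: χ ≥ ω).
The graph is bipartite (no odd cycle), so 2 colors suffice: χ(G) = 2.
A valid 2-coloring: color 1: [0, 4]; color 2: [1, 7].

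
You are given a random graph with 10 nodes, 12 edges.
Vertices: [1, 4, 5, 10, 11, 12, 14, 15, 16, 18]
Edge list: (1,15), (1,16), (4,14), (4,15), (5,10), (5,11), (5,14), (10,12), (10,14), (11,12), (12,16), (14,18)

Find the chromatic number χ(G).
χ(G) = 3

Clique number ω(G) = 3 (lower bound: χ ≥ ω).
The clique on [5, 10, 14] has size 3, forcing χ ≥ 3, and the coloring below uses 3 colors, so χ(G) = 3.
A valid 3-coloring: color 1: [1, 12, 14]; color 2: [5, 15, 16, 18]; color 3: [4, 10, 11].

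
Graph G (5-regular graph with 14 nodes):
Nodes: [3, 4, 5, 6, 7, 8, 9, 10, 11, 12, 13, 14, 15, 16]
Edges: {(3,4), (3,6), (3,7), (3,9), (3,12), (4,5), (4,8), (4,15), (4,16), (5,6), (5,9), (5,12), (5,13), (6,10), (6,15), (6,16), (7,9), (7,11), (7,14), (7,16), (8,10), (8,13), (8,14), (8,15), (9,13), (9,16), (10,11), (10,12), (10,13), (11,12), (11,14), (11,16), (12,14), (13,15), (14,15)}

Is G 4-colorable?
Yes, G is 4-colorable

A valid 4-coloring: color 1: [4, 6, 7, 12, 13]; color 2: [3, 5, 10, 15, 16]; color 3: [8, 9, 11]; color 4: [14].
(χ(G) = 4 ≤ 4.)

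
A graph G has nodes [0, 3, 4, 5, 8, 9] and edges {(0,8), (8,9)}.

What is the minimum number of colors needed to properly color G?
Clique number ω(G) = 2 (lower bound: χ ≥ ω).
The graph is bipartite (no odd cycle), so 2 colors suffice: χ(G) = 2.
A valid 2-coloring: color 1: [3, 4, 5, 8]; color 2: [0, 9].

χ(G) = 2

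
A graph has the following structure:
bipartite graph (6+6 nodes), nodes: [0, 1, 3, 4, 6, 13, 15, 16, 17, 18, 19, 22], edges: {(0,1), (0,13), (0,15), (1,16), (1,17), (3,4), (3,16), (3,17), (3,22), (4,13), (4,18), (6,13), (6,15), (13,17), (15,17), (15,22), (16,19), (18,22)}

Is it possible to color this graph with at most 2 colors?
A valid 2-coloring: color 1: [1, 3, 13, 15, 18, 19]; color 2: [0, 4, 6, 16, 17, 22].
(χ(G) = 2 ≤ 2.)

Yes, G is 2-colorable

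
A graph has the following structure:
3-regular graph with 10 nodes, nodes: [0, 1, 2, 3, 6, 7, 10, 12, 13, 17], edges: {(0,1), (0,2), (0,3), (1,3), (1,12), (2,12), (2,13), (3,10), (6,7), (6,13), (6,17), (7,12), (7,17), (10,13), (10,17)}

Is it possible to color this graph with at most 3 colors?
A valid 3-coloring: color 1: [1, 2, 7, 10]; color 2: [3, 6, 12]; color 3: [0, 13, 17].
(χ(G) = 3 ≤ 3.)

Yes, G is 3-colorable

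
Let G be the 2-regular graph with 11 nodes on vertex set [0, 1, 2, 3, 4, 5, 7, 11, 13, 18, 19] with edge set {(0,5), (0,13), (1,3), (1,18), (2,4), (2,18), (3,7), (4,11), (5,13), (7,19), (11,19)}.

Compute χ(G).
Clique number ω(G) = 3 (lower bound: χ ≥ ω).
The clique on [0, 5, 13] has size 3, forcing χ ≥ 3, and the coloring below uses 3 colors, so χ(G) = 3.
A valid 3-coloring: color 1: [0, 3, 4, 18, 19]; color 2: [1, 2, 5, 7, 11]; color 3: [13].

χ(G) = 3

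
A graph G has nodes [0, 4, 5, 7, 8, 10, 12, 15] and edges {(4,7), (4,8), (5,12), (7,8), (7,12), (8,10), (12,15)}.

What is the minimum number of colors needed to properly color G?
Clique number ω(G) = 3 (lower bound: χ ≥ ω).
The clique on [4, 7, 8] has size 3, forcing χ ≥ 3, and the coloring below uses 3 colors, so χ(G) = 3.
A valid 3-coloring: color 1: [0, 8, 12]; color 2: [5, 7, 10, 15]; color 3: [4].

χ(G) = 3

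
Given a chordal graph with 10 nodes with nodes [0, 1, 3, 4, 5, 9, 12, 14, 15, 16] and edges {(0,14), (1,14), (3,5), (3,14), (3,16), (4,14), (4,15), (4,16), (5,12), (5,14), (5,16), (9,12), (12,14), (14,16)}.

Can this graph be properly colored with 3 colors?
No, G is not 3-colorable

The clique on vertices [3, 5, 14, 16] has size 4 > 3, so it alone needs 4 colors.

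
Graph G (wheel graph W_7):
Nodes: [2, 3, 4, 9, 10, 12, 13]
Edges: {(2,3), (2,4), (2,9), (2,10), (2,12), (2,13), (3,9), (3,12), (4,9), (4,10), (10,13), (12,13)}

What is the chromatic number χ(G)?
χ(G) = 3

Clique number ω(G) = 3 (lower bound: χ ≥ ω).
The clique on [2, 4, 10] has size 3, forcing χ ≥ 3, and the coloring below uses 3 colors, so χ(G) = 3.
A valid 3-coloring: color 1: [2]; color 2: [9, 10, 12]; color 3: [3, 4, 13].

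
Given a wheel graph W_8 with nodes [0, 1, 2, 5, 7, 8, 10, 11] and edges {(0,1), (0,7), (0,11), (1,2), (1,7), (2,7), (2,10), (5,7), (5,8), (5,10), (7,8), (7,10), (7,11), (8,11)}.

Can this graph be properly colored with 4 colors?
A valid 4-coloring: color 1: [7]; color 2: [0, 2, 5]; color 3: [1, 8, 10]; color 4: [11].
(χ(G) = 4 ≤ 4.)

Yes, G is 4-colorable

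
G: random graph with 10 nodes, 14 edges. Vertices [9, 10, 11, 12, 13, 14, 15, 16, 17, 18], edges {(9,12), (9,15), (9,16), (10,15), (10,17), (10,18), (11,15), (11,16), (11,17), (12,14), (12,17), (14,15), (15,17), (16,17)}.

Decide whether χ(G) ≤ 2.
No, G is not 2-colorable

The clique on vertices [10, 15, 17] has size 3 > 2, so it alone needs 3 colors.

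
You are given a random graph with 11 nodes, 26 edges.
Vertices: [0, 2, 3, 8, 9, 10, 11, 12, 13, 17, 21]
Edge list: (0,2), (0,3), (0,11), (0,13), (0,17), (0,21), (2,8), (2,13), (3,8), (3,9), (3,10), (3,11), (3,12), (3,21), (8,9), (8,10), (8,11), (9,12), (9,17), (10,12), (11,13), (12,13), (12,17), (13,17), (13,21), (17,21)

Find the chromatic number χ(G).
χ(G) = 4

Clique number ω(G) = 4 (lower bound: χ ≥ ω).
The clique on [0, 13, 17, 21] has size 4, forcing χ ≥ 4, and the coloring below uses 4 colors, so χ(G) = 4.
A valid 4-coloring: color 1: [3, 13]; color 2: [0, 8, 12]; color 3: [2, 9, 10, 11, 21]; color 4: [17].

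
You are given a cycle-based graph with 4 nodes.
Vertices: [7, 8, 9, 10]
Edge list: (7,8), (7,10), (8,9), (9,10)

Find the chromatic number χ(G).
χ(G) = 2

Clique number ω(G) = 2 (lower bound: χ ≥ ω).
The graph is bipartite (no odd cycle), so 2 colors suffice: χ(G) = 2.
A valid 2-coloring: color 1: [8, 10]; color 2: [7, 9].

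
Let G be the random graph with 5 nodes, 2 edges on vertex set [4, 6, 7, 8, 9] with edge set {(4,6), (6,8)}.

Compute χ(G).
Clique number ω(G) = 2 (lower bound: χ ≥ ω).
The graph is bipartite (no odd cycle), so 2 colors suffice: χ(G) = 2.
A valid 2-coloring: color 1: [6, 7, 9]; color 2: [4, 8].

χ(G) = 2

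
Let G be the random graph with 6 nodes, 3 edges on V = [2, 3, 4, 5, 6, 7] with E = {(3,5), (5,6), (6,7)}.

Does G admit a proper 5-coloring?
A valid 5-coloring: color 1: [2, 3, 4, 6]; color 2: [5, 7].
(χ(G) = 2 ≤ 5.)

Yes, G is 5-colorable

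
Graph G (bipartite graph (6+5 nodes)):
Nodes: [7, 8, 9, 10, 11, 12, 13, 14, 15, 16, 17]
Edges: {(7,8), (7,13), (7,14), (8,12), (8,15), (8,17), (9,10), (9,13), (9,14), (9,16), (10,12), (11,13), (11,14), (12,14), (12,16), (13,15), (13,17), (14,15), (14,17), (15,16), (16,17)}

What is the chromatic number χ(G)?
χ(G) = 2

Clique number ω(G) = 2 (lower bound: χ ≥ ω).
The graph is bipartite (no odd cycle), so 2 colors suffice: χ(G) = 2.
A valid 2-coloring: color 1: [8, 10, 13, 14, 16]; color 2: [7, 9, 11, 12, 15, 17].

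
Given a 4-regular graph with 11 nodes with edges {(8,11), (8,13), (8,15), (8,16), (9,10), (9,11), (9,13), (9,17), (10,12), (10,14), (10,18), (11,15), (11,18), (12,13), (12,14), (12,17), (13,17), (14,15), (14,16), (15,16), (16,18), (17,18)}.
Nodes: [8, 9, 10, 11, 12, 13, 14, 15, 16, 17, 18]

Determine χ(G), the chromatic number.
Clique number ω(G) = 3 (lower bound: χ ≥ ω).
The clique on [8, 15, 16] has size 3, forcing χ ≥ 3, and the coloring below uses 3 colors, so χ(G) = 3.
A valid 3-coloring: color 1: [9, 12, 15, 18]; color 2: [8, 14, 17]; color 3: [10, 11, 13, 16].

χ(G) = 3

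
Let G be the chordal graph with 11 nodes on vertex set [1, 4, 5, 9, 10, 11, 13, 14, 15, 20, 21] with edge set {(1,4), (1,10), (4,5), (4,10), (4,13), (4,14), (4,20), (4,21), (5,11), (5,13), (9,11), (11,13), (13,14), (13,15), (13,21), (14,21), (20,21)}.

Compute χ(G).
χ(G) = 4

Clique number ω(G) = 4 (lower bound: χ ≥ ω).
The clique on [4, 13, 14, 21] has size 4, forcing χ ≥ 4, and the coloring below uses 4 colors, so χ(G) = 4.
A valid 4-coloring: color 1: [4, 11, 15]; color 2: [1, 9, 13, 20]; color 3: [5, 10, 21]; color 4: [14].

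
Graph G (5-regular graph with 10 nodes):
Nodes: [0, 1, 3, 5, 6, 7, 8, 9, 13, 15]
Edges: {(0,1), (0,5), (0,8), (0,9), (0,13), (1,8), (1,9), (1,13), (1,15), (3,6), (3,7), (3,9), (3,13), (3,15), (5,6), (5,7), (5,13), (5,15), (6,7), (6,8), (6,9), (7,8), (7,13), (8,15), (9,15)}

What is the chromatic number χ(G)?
Clique number ω(G) = 3 (lower bound: χ ≥ ω).
Suppose a proper 3-coloring c exists. The clique [0, 1, 8] takes 3 distinct colors; by symmetry let c(0) = 1, c(1) = 2, c(8) = 3.
- Vertex 9: neighbors [0, 1] already have colors [1, 2] ⇒ c(9) = 3.
- Vertex 13: neighbors [0, 1] already have colors [1, 2] ⇒ c(13) = 3.
- Vertex 5: neighbors [0, 13] already have colors [1, 3] ⇒ c(5) = 2.
- Vertex 6: neighbors [5, 8] already have colors [2, 3] ⇒ c(6) = 1.
- Vertex 7: neighbors [6, 5, 8] already have colors [1, 2, 3] — all 3 colors blocked. Contradiction.
The forced assignments end in a contradiction, so G has no proper 3-coloring (χ ≥ 4).
The coloring below uses 4 colors, so χ(G) = 4.
A valid 4-coloring: color 1: [1, 3, 5]; color 2: [0, 7, 15]; color 3: [8, 9, 13]; color 4: [6].

χ(G) = 4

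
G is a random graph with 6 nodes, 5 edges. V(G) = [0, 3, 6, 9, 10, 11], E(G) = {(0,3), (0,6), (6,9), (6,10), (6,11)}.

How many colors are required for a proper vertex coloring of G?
Clique number ω(G) = 2 (lower bound: χ ≥ ω).
The graph is bipartite (no odd cycle), so 2 colors suffice: χ(G) = 2.
A valid 2-coloring: color 1: [3, 6]; color 2: [0, 9, 10, 11].

χ(G) = 2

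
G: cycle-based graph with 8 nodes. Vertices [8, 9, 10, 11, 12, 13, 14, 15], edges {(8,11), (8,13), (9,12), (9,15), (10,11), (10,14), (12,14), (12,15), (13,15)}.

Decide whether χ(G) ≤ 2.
The clique on vertices [9, 12, 15] has size 3 > 2, so it alone needs 3 colors.

No, G is not 2-colorable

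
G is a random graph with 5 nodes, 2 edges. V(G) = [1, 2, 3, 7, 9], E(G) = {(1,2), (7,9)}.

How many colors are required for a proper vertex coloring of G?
χ(G) = 2

Clique number ω(G) = 2 (lower bound: χ ≥ ω).
The graph is bipartite (no odd cycle), so 2 colors suffice: χ(G) = 2.
A valid 2-coloring: color 1: [1, 3, 7]; color 2: [2, 9].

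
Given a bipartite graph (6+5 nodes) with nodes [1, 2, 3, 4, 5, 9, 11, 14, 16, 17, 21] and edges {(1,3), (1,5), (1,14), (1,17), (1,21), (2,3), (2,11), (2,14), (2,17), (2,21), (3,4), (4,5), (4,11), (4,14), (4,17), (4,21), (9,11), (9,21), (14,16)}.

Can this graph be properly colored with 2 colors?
Yes, G is 2-colorable

A valid 2-coloring: color 1: [1, 2, 4, 9, 16]; color 2: [3, 5, 11, 14, 17, 21].
(χ(G) = 2 ≤ 2.)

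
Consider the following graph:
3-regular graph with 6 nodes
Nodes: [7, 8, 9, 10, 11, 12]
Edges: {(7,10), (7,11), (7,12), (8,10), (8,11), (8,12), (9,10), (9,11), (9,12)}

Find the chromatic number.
Clique number ω(G) = 2 (lower bound: χ ≥ ω).
The graph is bipartite (no odd cycle), so 2 colors suffice: χ(G) = 2.
A valid 2-coloring: color 1: [7, 8, 9]; color 2: [10, 11, 12].

χ(G) = 2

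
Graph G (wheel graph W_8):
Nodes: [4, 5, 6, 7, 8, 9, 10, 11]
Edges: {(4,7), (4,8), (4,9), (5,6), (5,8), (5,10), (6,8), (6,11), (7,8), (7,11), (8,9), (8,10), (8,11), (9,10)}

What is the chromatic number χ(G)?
χ(G) = 4

Clique number ω(G) = 3 (lower bound: χ ≥ ω).
Odd cycle [7, 11, 6, 5, 10, 9, 4] needs 3 colors (χ ≥ 3).
Vertex 8 is adjacent to every vertex of [4, 5, 6, 7, 9, 10, 11], which already need 3 colors among themselves, so 8 needs a new color (χ ≥ 4).
The coloring below uses 4 colors, so χ(G) = 4.
A valid 4-coloring: color 1: [8]; color 2: [6, 7, 9]; color 3: [4, 5, 11]; color 4: [10].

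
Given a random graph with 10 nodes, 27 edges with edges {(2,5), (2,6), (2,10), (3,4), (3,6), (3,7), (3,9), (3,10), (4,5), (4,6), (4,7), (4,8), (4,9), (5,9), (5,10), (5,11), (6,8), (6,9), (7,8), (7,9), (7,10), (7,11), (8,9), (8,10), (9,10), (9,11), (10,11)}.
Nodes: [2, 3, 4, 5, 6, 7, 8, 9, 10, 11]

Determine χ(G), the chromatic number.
Clique number ω(G) = 4 (lower bound: χ ≥ ω).
The clique on [5, 9, 10, 11] has size 4, forcing χ ≥ 4, and the coloring below uses 4 colors, so χ(G) = 4.
A valid 4-coloring: color 1: [2, 9]; color 2: [4, 10]; color 3: [5, 6, 7]; color 4: [3, 8, 11].

χ(G) = 4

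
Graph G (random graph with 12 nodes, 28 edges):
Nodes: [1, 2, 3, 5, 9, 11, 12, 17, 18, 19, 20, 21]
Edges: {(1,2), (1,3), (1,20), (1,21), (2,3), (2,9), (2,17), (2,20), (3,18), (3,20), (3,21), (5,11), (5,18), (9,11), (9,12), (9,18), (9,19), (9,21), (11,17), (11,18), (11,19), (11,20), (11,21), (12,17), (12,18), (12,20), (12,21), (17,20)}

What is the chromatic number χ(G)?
χ(G) = 4

Clique number ω(G) = 4 (lower bound: χ ≥ ω).
The clique on [1, 2, 3, 20] has size 4, forcing χ ≥ 4, and the coloring below uses 4 colors, so χ(G) = 4.
A valid 4-coloring: color 1: [3, 11, 12]; color 2: [5, 9, 20]; color 3: [2, 18, 19, 21]; color 4: [1, 17].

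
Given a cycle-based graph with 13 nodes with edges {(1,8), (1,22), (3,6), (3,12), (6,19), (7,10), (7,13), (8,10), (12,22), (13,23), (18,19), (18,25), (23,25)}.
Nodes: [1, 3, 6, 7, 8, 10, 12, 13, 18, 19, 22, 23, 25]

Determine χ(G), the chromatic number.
Clique number ω(G) = 2 (lower bound: χ ≥ ω).
Odd cycle [10, 7, 13, 23, 25, 18, 19, 6, 3, 12, 22, 1, 8] needs 3 colors (χ ≥ 3).
The coloring below uses 3 colors, so χ(G) = 3.
A valid 3-coloring: color 1: [1, 3, 10, 13, 19, 25]; color 2: [6, 7, 8, 12, 18, 23]; color 3: [22].

χ(G) = 3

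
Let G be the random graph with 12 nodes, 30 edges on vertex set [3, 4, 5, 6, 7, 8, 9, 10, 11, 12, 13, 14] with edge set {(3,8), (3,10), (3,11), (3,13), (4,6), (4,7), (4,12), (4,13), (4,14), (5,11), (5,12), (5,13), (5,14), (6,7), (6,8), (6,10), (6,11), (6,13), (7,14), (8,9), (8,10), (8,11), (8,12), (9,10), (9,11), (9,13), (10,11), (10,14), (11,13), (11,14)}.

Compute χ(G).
χ(G) = 4

Clique number ω(G) = 4 (lower bound: χ ≥ ω).
The clique on [8, 9, 10, 11] has size 4, forcing χ ≥ 4, and the coloring below uses 4 colors, so χ(G) = 4.
A valid 4-coloring: color 1: [4, 11]; color 2: [3, 6, 9, 12, 14]; color 3: [5, 7, 10]; color 4: [8, 13].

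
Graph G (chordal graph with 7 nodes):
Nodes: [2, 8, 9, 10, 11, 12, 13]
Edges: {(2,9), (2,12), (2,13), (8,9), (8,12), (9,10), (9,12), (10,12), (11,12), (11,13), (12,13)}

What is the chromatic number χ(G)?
χ(G) = 3

Clique number ω(G) = 3 (lower bound: χ ≥ ω).
The clique on [8, 9, 12] has size 3, forcing χ ≥ 3, and the coloring below uses 3 colors, so χ(G) = 3.
A valid 3-coloring: color 1: [12]; color 2: [9, 13]; color 3: [2, 8, 10, 11].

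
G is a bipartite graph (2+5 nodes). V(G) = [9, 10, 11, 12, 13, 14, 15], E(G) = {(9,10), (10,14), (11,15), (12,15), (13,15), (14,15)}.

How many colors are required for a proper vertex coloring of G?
χ(G) = 2

Clique number ω(G) = 2 (lower bound: χ ≥ ω).
The graph is bipartite (no odd cycle), so 2 colors suffice: χ(G) = 2.
A valid 2-coloring: color 1: [10, 15]; color 2: [9, 11, 12, 13, 14].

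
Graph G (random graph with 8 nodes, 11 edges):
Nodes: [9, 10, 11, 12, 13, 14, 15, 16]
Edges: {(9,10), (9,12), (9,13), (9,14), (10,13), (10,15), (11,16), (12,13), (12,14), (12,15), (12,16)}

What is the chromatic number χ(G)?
Clique number ω(G) = 3 (lower bound: χ ≥ ω).
The clique on [9, 10, 13] has size 3, forcing χ ≥ 3, and the coloring below uses 3 colors, so χ(G) = 3.
A valid 3-coloring: color 1: [10, 11, 12]; color 2: [9, 15, 16]; color 3: [13, 14].

χ(G) = 3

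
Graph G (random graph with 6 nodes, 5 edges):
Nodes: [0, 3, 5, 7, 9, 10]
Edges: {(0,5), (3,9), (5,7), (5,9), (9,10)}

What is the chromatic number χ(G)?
χ(G) = 2

Clique number ω(G) = 2 (lower bound: χ ≥ ω).
The graph is bipartite (no odd cycle), so 2 colors suffice: χ(G) = 2.
A valid 2-coloring: color 1: [0, 7, 9]; color 2: [3, 5, 10].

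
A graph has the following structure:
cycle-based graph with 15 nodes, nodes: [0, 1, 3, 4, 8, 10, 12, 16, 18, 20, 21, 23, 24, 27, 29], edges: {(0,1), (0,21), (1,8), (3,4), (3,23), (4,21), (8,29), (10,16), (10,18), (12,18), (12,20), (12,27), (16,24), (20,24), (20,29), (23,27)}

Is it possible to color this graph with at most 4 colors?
Yes, G is 4-colorable

A valid 4-coloring: color 1: [0, 4, 8, 16, 18, 20, 23]; color 2: [1, 3, 10, 12, 21, 24, 29]; color 3: [27].
(χ(G) = 3 ≤ 4.)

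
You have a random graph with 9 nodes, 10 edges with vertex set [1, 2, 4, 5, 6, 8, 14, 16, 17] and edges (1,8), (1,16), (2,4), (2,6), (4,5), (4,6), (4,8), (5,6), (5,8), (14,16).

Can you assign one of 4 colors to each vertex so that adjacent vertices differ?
Yes, G is 4-colorable

A valid 4-coloring: color 1: [1, 4, 14, 17]; color 2: [2, 5, 16]; color 3: [6, 8].
(χ(G) = 3 ≤ 4.)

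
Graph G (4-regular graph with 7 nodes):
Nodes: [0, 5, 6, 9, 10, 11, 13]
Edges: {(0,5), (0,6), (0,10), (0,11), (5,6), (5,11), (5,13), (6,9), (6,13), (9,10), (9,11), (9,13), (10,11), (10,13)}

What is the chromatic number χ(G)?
Clique number ω(G) = 3 (lower bound: χ ≥ ω).
Suppose a proper 3-coloring c exists. The clique [0, 5, 6] takes 3 distinct colors; by symmetry let c(0) = 1, c(5) = 2, c(6) = 3.
- Vertex 11: neighbors [0, 5] already have colors [1, 2] ⇒ c(11) = 3.
- Vertex 10: neighbors [0, 11] already have colors [1, 3] ⇒ c(10) = 2.
- Vertex 9: neighbors [10, 6] already have colors [2, 3] ⇒ c(9) = 1.
- Vertex 13: neighbors [9, 5, 6] already have colors [1, 2, 3] — all 3 colors blocked. Contradiction.
The forced assignments end in a contradiction, so G has no proper 3-coloring (χ ≥ 4).
The coloring below uses 4 colors, so χ(G) = 4.
A valid 4-coloring: color 1: [5, 9]; color 2: [6, 10]; color 3: [11, 13]; color 4: [0].

χ(G) = 4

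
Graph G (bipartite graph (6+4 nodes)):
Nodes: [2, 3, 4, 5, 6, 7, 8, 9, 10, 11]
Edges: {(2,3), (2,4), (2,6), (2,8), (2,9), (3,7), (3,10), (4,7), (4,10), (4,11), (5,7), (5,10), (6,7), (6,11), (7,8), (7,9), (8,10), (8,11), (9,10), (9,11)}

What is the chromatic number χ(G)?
χ(G) = 2

Clique number ω(G) = 2 (lower bound: χ ≥ ω).
The graph is bipartite (no odd cycle), so 2 colors suffice: χ(G) = 2.
A valid 2-coloring: color 1: [2, 7, 10, 11]; color 2: [3, 4, 5, 6, 8, 9].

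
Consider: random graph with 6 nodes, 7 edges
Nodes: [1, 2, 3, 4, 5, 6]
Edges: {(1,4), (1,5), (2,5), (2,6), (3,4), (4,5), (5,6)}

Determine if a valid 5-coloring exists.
Yes, G is 5-colorable

A valid 5-coloring: color 1: [3, 5]; color 2: [4, 6]; color 3: [1, 2].
(χ(G) = 3 ≤ 5.)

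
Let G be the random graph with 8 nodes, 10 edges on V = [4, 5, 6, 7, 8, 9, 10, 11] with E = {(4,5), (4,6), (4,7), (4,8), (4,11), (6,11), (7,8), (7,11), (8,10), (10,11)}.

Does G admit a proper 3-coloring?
A valid 3-coloring: color 1: [4, 9, 10]; color 2: [5, 8, 11]; color 3: [6, 7].
(χ(G) = 3 ≤ 3.)

Yes, G is 3-colorable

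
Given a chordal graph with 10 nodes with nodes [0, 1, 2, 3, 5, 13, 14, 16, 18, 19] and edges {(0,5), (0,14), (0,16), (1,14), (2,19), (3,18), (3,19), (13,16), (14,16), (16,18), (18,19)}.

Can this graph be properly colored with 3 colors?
A valid 3-coloring: color 1: [1, 5, 16, 19]; color 2: [0, 2, 13, 18]; color 3: [3, 14].
(χ(G) = 3 ≤ 3.)

Yes, G is 3-colorable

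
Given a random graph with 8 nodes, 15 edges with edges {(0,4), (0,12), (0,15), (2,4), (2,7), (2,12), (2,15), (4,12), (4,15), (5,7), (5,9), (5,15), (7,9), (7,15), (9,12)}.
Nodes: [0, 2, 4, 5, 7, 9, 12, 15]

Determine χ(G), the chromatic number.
χ(G) = 4

Clique number ω(G) = 3 (lower bound: χ ≥ ω).
Suppose a proper 3-coloring c exists. The clique [0, 4, 12] takes 3 distinct colors; by symmetry let c(0) = 1, c(4) = 2, c(12) = 3.
- Vertex 15: neighbors [0, 4] already have colors [1, 2] ⇒ c(15) = 3.
- Vertex 2: neighbors [4, 12] already have colors [2, 3] ⇒ c(2) = 1.
- Vertex 7: neighbors [2, 15] already have colors [1, 3] ⇒ c(7) = 2.
- Vertex 5: neighbors [7, 15] already have colors [2, 3] ⇒ c(5) = 1.
- Vertex 9: neighbors [5, 7, 12] already have colors [1, 2, 3] — all 3 colors blocked. Contradiction.
The forced assignments end in a contradiction, so G has no proper 3-coloring (χ ≥ 4).
The coloring below uses 4 colors, so χ(G) = 4.
A valid 4-coloring: color 1: [12, 15]; color 2: [4, 7]; color 3: [0, 2, 9]; color 4: [5].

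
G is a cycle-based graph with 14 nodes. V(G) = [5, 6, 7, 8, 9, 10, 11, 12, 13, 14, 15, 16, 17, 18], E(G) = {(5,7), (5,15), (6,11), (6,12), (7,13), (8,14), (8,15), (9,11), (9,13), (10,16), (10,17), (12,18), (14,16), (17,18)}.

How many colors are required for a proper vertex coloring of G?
Clique number ω(G) = 2 (lower bound: χ ≥ ω).
The graph is bipartite (no odd cycle), so 2 colors suffice: χ(G) = 2.
A valid 2-coloring: color 1: [6, 7, 9, 10, 14, 15, 18]; color 2: [5, 8, 11, 12, 13, 16, 17].

χ(G) = 2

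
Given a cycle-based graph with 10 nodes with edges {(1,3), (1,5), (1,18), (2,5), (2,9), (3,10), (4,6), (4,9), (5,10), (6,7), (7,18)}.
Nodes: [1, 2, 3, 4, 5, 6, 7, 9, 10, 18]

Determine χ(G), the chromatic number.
Clique number ω(G) = 2 (lower bound: χ ≥ ω).
The graph is bipartite (no odd cycle), so 2 colors suffice: χ(G) = 2.
A valid 2-coloring: color 1: [1, 2, 4, 7, 10]; color 2: [3, 5, 6, 9, 18].

χ(G) = 2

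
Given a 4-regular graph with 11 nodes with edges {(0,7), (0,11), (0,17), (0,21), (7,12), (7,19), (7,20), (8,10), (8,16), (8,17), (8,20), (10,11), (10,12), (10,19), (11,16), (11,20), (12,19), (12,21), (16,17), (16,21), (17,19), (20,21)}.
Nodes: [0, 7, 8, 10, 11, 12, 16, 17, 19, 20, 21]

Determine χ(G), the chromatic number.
Clique number ω(G) = 3 (lower bound: χ ≥ ω).
The clique on [8, 16, 17] has size 3, forcing χ ≥ 3, and the coloring below uses 3 colors, so χ(G) = 3.
A valid 3-coloring: color 1: [8, 11, 19, 21]; color 2: [7, 10, 17]; color 3: [0, 12, 16, 20].

χ(G) = 3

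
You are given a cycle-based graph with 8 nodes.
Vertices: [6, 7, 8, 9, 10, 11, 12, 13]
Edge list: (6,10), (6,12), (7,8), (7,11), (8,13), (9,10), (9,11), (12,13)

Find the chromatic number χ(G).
χ(G) = 2

Clique number ω(G) = 2 (lower bound: χ ≥ ω).
The graph is bipartite (no odd cycle), so 2 colors suffice: χ(G) = 2.
A valid 2-coloring: color 1: [6, 7, 9, 13]; color 2: [8, 10, 11, 12].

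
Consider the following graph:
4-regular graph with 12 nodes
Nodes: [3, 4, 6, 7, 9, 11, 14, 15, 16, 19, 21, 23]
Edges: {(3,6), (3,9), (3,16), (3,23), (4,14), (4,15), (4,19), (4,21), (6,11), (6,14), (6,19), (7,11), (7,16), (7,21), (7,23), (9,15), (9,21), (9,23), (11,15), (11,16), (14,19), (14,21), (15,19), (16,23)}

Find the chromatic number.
Clique number ω(G) = 3 (lower bound: χ ≥ ω).
The clique on [3, 16, 23] has size 3, forcing χ ≥ 3, and the coloring below uses 3 colors, so χ(G) = 3.
A valid 3-coloring: color 1: [3, 7, 14, 15]; color 2: [4, 6, 9, 16]; color 3: [11, 19, 21, 23].

χ(G) = 3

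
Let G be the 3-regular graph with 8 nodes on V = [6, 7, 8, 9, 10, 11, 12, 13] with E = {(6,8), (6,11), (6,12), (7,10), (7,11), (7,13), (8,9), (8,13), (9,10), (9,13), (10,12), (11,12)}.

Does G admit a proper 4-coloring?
Yes, G is 4-colorable

A valid 4-coloring: color 1: [6, 10, 13]; color 2: [7, 9, 12]; color 3: [8, 11].
(χ(G) = 3 ≤ 4.)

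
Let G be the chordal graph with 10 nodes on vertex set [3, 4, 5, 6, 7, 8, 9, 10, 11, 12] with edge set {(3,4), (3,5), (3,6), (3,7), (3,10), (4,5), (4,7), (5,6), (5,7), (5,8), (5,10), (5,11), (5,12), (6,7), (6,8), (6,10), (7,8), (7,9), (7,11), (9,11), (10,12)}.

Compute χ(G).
χ(G) = 4

Clique number ω(G) = 4 (lower bound: χ ≥ ω).
The clique on [3, 5, 6, 10] has size 4, forcing χ ≥ 4, and the coloring below uses 4 colors, so χ(G) = 4.
A valid 4-coloring: color 1: [5, 9]; color 2: [7, 10]; color 3: [4, 6, 11, 12]; color 4: [3, 8].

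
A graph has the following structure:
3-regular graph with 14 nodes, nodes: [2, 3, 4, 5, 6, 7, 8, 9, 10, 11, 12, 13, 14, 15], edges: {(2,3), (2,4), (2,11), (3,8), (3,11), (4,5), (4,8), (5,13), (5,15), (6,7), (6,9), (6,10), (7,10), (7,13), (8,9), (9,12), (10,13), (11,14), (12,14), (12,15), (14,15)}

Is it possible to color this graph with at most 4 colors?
A valid 4-coloring: color 1: [4, 9, 10, 11, 15]; color 2: [2, 6, 8, 13, 14]; color 3: [3, 5, 7, 12].
(χ(G) = 3 ≤ 4.)

Yes, G is 4-colorable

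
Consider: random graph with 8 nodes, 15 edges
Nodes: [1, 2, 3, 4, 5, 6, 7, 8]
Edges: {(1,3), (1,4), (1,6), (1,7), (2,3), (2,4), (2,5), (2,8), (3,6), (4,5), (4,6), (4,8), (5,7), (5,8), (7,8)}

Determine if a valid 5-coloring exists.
A valid 5-coloring: color 1: [3, 4, 7]; color 2: [2, 6]; color 3: [1, 5]; color 4: [8].
(χ(G) = 4 ≤ 5.)

Yes, G is 5-colorable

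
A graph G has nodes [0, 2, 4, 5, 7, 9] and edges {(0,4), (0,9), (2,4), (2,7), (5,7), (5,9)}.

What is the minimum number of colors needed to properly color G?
χ(G) = 2

Clique number ω(G) = 2 (lower bound: χ ≥ ω).
The graph is bipartite (no odd cycle), so 2 colors suffice: χ(G) = 2.
A valid 2-coloring: color 1: [4, 7, 9]; color 2: [0, 2, 5].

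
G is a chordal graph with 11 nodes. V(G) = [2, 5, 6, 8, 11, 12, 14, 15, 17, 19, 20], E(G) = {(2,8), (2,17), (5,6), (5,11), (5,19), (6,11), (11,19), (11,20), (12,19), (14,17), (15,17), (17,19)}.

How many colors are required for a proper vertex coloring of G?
Clique number ω(G) = 3 (lower bound: χ ≥ ω).
The clique on [5, 11, 19] has size 3, forcing χ ≥ 3, and the coloring below uses 3 colors, so χ(G) = 3.
A valid 3-coloring: color 1: [8, 11, 12, 17]; color 2: [2, 6, 14, 15, 19, 20]; color 3: [5].

χ(G) = 3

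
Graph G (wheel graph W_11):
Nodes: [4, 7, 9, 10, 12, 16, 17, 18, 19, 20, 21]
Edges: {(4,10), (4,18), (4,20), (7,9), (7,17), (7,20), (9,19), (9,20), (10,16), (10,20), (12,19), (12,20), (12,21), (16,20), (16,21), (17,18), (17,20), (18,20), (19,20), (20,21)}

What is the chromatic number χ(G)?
χ(G) = 3

Clique number ω(G) = 3 (lower bound: χ ≥ ω).
The clique on [4, 18, 20] has size 3, forcing χ ≥ 3, and the coloring below uses 3 colors, so χ(G) = 3.
A valid 3-coloring: color 1: [20]; color 2: [7, 10, 18, 19, 21]; color 3: [4, 9, 12, 16, 17].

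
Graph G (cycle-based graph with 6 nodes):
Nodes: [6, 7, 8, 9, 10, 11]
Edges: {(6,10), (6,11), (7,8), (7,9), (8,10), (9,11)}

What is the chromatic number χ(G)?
χ(G) = 2

Clique number ω(G) = 2 (lower bound: χ ≥ ω).
The graph is bipartite (no odd cycle), so 2 colors suffice: χ(G) = 2.
A valid 2-coloring: color 1: [6, 8, 9]; color 2: [7, 10, 11].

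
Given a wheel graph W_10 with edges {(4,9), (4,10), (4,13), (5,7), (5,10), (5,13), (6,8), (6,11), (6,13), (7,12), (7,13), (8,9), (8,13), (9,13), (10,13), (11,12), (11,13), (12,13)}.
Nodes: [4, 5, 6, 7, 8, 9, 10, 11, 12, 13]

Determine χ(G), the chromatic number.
χ(G) = 4

Clique number ω(G) = 3 (lower bound: χ ≥ ω).
Odd cycle [12, 7, 5, 10, 4, 9, 8, 6, 11] needs 3 colors (χ ≥ 3).
Vertex 13 is adjacent to every vertex of [4, 5, 6, 7, 8, 9, 10, 11, 12], which already need 3 colors among themselves, so 13 needs a new color (χ ≥ 4).
The coloring below uses 4 colors, so χ(G) = 4.
A valid 4-coloring: color 1: [13]; color 2: [4, 5, 6, 12]; color 3: [7, 9, 10, 11]; color 4: [8].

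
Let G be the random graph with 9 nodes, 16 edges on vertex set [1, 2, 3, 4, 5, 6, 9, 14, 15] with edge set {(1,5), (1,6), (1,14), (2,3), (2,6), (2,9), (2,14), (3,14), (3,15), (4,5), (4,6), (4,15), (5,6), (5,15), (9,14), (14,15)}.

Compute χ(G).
Clique number ω(G) = 3 (lower bound: χ ≥ ω).
Suppose a proper 3-coloring c exists. The clique [1, 5, 6] takes 3 distinct colors; by symmetry let c(1) = 1, c(5) = 2, c(6) = 3.
- Vertex 4: neighbors [5, 6] already have colors [2, 3] ⇒ c(4) = 1.
- Vertex 15: neighbors [4, 5] already have colors [1, 2] ⇒ c(15) = 3.
- Vertex 14: neighbors [1, 15] already have colors [1, 3] ⇒ c(14) = 2.
- Vertex 2: neighbors [14, 6] already have colors [2, 3] ⇒ c(2) = 1.
- Vertex 3: neighbors [2, 14, 15] already have colors [1, 2, 3] — all 3 colors blocked. Contradiction.
The forced assignments end in a contradiction, so G has no proper 3-coloring (χ ≥ 4).
The coloring below uses 4 colors, so χ(G) = 4.
A valid 4-coloring: color 1: [6, 14]; color 2: [1, 2, 15]; color 3: [3, 5, 9]; color 4: [4].

χ(G) = 4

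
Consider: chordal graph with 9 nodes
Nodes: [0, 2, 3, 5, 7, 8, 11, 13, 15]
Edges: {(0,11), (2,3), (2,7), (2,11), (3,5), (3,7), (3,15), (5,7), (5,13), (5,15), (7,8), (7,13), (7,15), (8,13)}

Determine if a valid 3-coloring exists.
The clique on vertices [3, 5, 7, 15] has size 4 > 3, so it alone needs 4 colors.

No, G is not 3-colorable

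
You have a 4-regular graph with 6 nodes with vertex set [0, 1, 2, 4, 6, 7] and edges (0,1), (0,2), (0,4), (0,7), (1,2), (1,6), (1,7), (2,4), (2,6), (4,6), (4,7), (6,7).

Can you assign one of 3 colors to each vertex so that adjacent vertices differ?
A valid 3-coloring: color 1: [1, 4]; color 2: [2, 7]; color 3: [0, 6].
(χ(G) = 3 ≤ 3.)

Yes, G is 3-colorable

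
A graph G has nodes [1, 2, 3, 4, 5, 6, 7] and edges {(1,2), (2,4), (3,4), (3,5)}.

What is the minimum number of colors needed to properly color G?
χ(G) = 2

Clique number ω(G) = 2 (lower bound: χ ≥ ω).
The graph is bipartite (no odd cycle), so 2 colors suffice: χ(G) = 2.
A valid 2-coloring: color 1: [2, 3, 6, 7]; color 2: [1, 4, 5].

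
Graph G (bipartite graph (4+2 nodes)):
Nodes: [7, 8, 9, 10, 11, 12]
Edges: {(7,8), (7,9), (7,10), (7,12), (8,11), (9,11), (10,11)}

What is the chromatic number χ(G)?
χ(G) = 2

Clique number ω(G) = 2 (lower bound: χ ≥ ω).
The graph is bipartite (no odd cycle), so 2 colors suffice: χ(G) = 2.
A valid 2-coloring: color 1: [7, 11]; color 2: [8, 9, 10, 12].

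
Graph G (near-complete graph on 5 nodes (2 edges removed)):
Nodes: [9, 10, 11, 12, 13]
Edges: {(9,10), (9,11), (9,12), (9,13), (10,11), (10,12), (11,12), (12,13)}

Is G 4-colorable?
A valid 4-coloring: color 1: [12]; color 2: [9]; color 3: [10, 13]; color 4: [11].
(χ(G) = 4 ≤ 4.)

Yes, G is 4-colorable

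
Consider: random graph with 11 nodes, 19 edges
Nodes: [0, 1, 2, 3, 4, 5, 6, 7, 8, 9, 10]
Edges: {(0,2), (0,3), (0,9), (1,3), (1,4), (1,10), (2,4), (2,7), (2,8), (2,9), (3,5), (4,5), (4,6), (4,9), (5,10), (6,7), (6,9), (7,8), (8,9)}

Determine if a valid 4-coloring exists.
Yes, G is 4-colorable

A valid 4-coloring: color 1: [1, 2, 5, 6]; color 2: [3, 7, 9, 10]; color 3: [0, 4, 8].
(χ(G) = 3 ≤ 4.)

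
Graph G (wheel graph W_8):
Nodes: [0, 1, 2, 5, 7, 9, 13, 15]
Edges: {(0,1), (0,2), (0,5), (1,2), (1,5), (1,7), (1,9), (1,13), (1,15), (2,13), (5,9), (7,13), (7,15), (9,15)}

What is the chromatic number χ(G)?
Clique number ω(G) = 3 (lower bound: χ ≥ ω).
Odd cycle [5, 9, 15, 7, 13, 2, 0] needs 3 colors (χ ≥ 3).
Vertex 1 is adjacent to every vertex of [0, 2, 5, 7, 9, 13, 15], which already need 3 colors among themselves, so 1 needs a new color (χ ≥ 4).
The coloring below uses 4 colors, so χ(G) = 4.
A valid 4-coloring: color 1: [1]; color 2: [2, 5, 15]; color 3: [0, 7, 9]; color 4: [13].

χ(G) = 4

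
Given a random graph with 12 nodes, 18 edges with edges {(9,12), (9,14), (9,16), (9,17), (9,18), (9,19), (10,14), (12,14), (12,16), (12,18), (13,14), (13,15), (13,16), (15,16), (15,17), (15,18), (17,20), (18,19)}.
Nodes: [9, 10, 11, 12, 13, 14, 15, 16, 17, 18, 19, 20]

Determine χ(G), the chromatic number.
χ(G) = 3

Clique number ω(G) = 3 (lower bound: χ ≥ ω).
The clique on [9, 18, 19] has size 3, forcing χ ≥ 3, and the coloring below uses 3 colors, so χ(G) = 3.
A valid 3-coloring: color 1: [9, 10, 11, 13, 20]; color 2: [14, 16, 17, 18]; color 3: [12, 15, 19].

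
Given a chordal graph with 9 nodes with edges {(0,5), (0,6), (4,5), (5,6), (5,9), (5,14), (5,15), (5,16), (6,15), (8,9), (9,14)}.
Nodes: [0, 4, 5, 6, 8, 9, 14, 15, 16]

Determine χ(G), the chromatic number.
Clique number ω(G) = 3 (lower bound: χ ≥ ω).
The clique on [0, 5, 6] has size 3, forcing χ ≥ 3, and the coloring below uses 3 colors, so χ(G) = 3.
A valid 3-coloring: color 1: [5, 8]; color 2: [4, 6, 9, 16]; color 3: [0, 14, 15].

χ(G) = 3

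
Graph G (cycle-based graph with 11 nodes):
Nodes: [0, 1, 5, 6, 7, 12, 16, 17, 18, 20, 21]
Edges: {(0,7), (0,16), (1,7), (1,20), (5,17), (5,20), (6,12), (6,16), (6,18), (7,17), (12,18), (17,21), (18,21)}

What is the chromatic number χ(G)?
χ(G) = 3

Clique number ω(G) = 3 (lower bound: χ ≥ ω).
The clique on [6, 12, 18] has size 3, forcing χ ≥ 3, and the coloring below uses 3 colors, so χ(G) = 3.
A valid 3-coloring: color 1: [1, 16, 17, 18]; color 2: [6, 7, 20, 21]; color 3: [0, 5, 12].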